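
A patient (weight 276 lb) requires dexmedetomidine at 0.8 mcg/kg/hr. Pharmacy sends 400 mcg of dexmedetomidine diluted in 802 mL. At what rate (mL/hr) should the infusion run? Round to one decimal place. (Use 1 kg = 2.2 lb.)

Weight = 276 lb ÷ 2.2 lb/kg = 125.4545 kg
Dose = 0.8 mcg/kg/hr × 125.4545 kg = 100.3636 mcg/hr
Concentration = 400 mcg ÷ 802 mL = 0.4987531 mcg/mL
Rate = 100.3636 mcg/hr ÷ 0.4987531 mcg/mL = 201.2291 mL/hr

201.2 mL/hr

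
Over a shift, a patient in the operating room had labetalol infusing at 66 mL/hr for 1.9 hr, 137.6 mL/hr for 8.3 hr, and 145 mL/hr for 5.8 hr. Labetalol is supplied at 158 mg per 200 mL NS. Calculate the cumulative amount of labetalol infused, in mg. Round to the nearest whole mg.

1666 mg

Concentration = 158 mg ÷ 200 mL = 0.79 mg/mL
Stage 1: 66 mL/hr × 1.9 hr = 125.4 mL → 125.4 mL × 0.79 mg/mL = 99.066 mg
Stage 2: 137.6 mL/hr × 8.3 hr = 1142.08 mL → 1142.08 mL × 0.79 mg/mL = 902.2432 mg
Stage 3: 145 mL/hr × 5.8 hr = 841 mL → 841 mL × 0.79 mg/mL = 664.39 mg
Total = 99.066 + 902.2432 + 664.39 = 1665.699 mg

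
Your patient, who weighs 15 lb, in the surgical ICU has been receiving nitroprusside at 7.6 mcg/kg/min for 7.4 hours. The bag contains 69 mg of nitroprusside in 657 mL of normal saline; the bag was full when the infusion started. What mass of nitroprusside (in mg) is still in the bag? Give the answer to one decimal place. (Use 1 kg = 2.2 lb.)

46.0 mg

Weight = 15 lb ÷ 2.2 lb/kg = 6.818182 kg
Dose = 7.6 mcg/kg/min × 6.818182 kg = 51.81818 mcg/min
51.81818 mcg/min × 60 min/hr = 3109.091 mcg/hr
Concentration = 69 mg ÷ 657 mL = 0.1050228 mg/mL = 105.0228 mcg/mL
Rate = 3109.091 mcg/hr ÷ 105.0228 mcg/mL = 29.60395 mL/hr
Volume infused = 29.60395 mL/hr × 7.4 hr = 219.0692 mL
Volume remaining = 657 − 219.0692 = 437.9308 mL
Drug remaining = 437.9308 mL × 105.0228 mcg/mL = 45992.73 mcg = 45.99273 mg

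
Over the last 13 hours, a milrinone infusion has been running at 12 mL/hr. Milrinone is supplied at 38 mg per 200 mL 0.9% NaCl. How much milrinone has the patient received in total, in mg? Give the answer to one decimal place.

Concentration = 38 mg ÷ 200 mL = 0.19 mg/mL = 190 mcg/mL
Drug rate = 12 mL/hr × 190 mcg/mL = 2280 mcg/hr
Total = 2280 mcg/hr × 13 hr = 29640 mcg = 29.64 mg

29.6 mg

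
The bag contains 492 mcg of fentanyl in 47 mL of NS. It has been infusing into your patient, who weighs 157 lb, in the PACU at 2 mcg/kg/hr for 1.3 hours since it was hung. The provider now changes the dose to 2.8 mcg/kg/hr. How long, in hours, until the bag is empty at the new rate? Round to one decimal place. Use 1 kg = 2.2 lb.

Initial rate:
Weight = 157 lb ÷ 2.2 lb/kg = 71.36364 kg
Dose = 2 mcg/kg/hr × 71.36364 kg = 142.7273 mcg/hr
Concentration = 492 mcg ÷ 47 mL = 10.46809 mcg/mL
Rate = 142.7273 mcg/hr ÷ 10.46809 mcg/mL = 13.63452 mL/hr
Volume infused so far = 13.63452 mL/hr × 1.3 hr = 17.72487 mL
Volume remaining = 47 − 17.72487 = 29.27513 mL
New rate:
Dose = 2.8 mcg/kg/hr × 71.36364 kg = 199.8182 mcg/hr
Rate = 199.8182 mcg/hr ÷ 10.46809 mcg/mL = 19.08832 mL/hr
Time remaining = 29.27513 mL ÷ 19.08832 mL/hr = 1.533667 hr

1.5 hours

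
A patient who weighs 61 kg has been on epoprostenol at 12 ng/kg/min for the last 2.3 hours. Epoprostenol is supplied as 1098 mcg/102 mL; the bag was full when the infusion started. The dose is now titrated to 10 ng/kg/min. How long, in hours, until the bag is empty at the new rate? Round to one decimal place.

27.2 hours

Initial rate:
Dose = 12 ng/kg/min × 61 kg = 732 ng/min
732 ng/min × 60 min/hr = 43920 ng/hr
Concentration = 1098 mcg ÷ 102 mL = 10.76471 mcg/mL = 10764.71 ng/mL
Rate = 43920 ng/hr ÷ 10764.71 ng/mL = 4.08 mL/hr
Volume infused so far = 4.08 mL/hr × 2.3 hr = 9.384 mL
Volume remaining = 102 − 9.384 = 92.616 mL
New rate:
Dose = 10 ng/kg/min × 61 kg = 610 ng/min
610 ng/min × 60 min/hr = 36600 ng/hr
Rate = 36600 ng/hr ÷ 10764.71 ng/mL = 3.4 mL/hr
Time remaining = 92.616 mL ÷ 3.4 mL/hr = 27.24 hr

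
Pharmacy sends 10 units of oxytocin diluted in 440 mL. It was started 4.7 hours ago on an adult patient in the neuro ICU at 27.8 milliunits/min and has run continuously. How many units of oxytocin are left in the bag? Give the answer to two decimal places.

2.16 units

27.8 milliunits/min × 60 min/hr = 1668 milliunits/hr
Concentration = 10 units ÷ 440 mL = 0.02272727 units/mL = 22.72727 milliunits/mL
Rate = 1668 milliunits/hr ÷ 22.72727 milliunits/mL = 73.392 mL/hr
Volume infused = 73.392 mL/hr × 4.7 hr = 344.9424 mL
Volume remaining = 440 − 344.9424 = 95.0576 mL
Drug remaining = 95.0576 mL × 22.72727 milliunits/mL = 2160.4 milliunits = 2.1604 units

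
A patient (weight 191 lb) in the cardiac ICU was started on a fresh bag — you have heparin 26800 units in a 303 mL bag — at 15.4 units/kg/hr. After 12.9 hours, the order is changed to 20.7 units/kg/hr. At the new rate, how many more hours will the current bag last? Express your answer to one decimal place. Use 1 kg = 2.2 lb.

5.3 hours

Initial rate:
Weight = 191 lb ÷ 2.2 lb/kg = 86.81818 kg
Dose = 15.4 units/kg/hr × 86.81818 kg = 1337 units/hr
Concentration = 26800 units ÷ 303 mL = 88.44884 units/mL
Rate = 1337 units/hr ÷ 88.44884 units/mL = 15.11608 mL/hr
Volume infused so far = 15.11608 mL/hr × 12.9 hr = 194.9975 mL
Volume remaining = 303 − 194.9975 = 108.0025 mL
New rate:
Dose = 20.7 units/kg/hr × 86.81818 kg = 1797.136 units/hr
Rate = 1797.136 units/hr ÷ 88.44884 units/mL = 20.31837 mL/hr
Time remaining = 108.0025 mL ÷ 20.31837 mL/hr = 5.315512 hr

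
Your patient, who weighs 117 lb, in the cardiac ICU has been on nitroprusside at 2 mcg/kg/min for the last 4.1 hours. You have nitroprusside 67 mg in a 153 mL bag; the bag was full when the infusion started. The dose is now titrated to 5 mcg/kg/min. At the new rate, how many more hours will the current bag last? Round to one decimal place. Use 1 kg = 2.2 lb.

2.6 hours

Initial rate:
Weight = 117 lb ÷ 2.2 lb/kg = 53.18182 kg
Dose = 2 mcg/kg/min × 53.18182 kg = 106.3636 mcg/min
106.3636 mcg/min × 60 min/hr = 6381.818 mcg/hr
Concentration = 67 mg ÷ 153 mL = 0.4379085 mg/mL = 437.9085 mcg/mL
Rate = 6381.818 mcg/hr ÷ 437.9085 mcg/mL = 14.57341 mL/hr
Volume infused so far = 14.57341 mL/hr × 4.1 hr = 59.75096 mL
Volume remaining = 153 − 59.75096 = 93.24904 mL
New rate:
Dose = 5 mcg/kg/min × 53.18182 kg = 265.9091 mcg/min
265.9091 mcg/min × 60 min/hr = 15954.55 mcg/hr
Rate = 15954.55 mcg/hr ÷ 437.9085 mcg/mL = 36.43351 mL/hr
Time remaining = 93.24904 mL ÷ 36.43351 mL/hr = 2.55943 hr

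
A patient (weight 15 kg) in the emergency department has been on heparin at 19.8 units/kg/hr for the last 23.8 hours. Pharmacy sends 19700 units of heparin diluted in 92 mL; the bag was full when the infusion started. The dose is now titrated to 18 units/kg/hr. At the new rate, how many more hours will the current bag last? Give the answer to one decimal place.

Initial rate:
Dose = 19.8 units/kg/hr × 15 kg = 297 units/hr
Concentration = 19700 units ÷ 92 mL = 214.1304 units/mL
Rate = 297 units/hr ÷ 214.1304 units/mL = 1.387005 mL/hr
Volume infused so far = 1.387005 mL/hr × 23.8 hr = 33.01072 mL
Volume remaining = 92 − 33.01072 = 58.98928 mL
New rate:
Dose = 18 units/kg/hr × 15 kg = 270 units/hr
Rate = 270 units/hr ÷ 214.1304 units/mL = 1.260914 mL/hr
Time remaining = 58.98928 mL ÷ 1.260914 mL/hr = 46.78296 hr

46.8 hours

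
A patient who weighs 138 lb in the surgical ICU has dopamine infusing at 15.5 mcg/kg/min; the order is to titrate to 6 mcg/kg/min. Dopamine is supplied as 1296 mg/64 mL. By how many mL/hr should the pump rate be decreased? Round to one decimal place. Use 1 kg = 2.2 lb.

At the current dose:
Weight = 138 lb ÷ 2.2 lb/kg = 62.72727 kg
Dose = 15.5 mcg/kg/min × 62.72727 kg = 972.2727 mcg/min
972.2727 mcg/min × 60 min/hr = 58336.36 mcg/hr
Concentration = 1296 mg ÷ 64 mL = 20.25 mg/mL = 20250 mcg/mL
Rate = 58336.36 mcg/hr ÷ 20250 mcg/mL = 2.880808 mL/hr
At the new dose:
Dose = 6 mcg/kg/min × 62.72727 kg = 376.3636 mcg/min
376.3636 mcg/min × 60 min/hr = 22581.82 mcg/hr
Rate = 22581.82 mcg/hr ÷ 20250 mcg/mL = 1.115152 mL/hr
Change = 1.115152 − 2.880808 = -1.765657 mL/hr → 1.765657 mL/hr decrease

1.8 mL/hr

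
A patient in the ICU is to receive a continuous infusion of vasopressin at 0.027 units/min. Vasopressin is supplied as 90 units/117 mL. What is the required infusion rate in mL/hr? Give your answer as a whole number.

0.027 units/min × 60 min/hr = 1.62 units/hr
Concentration = 90 units ÷ 117 mL = 0.7692308 units/mL
Rate = 1.62 units/hr ÷ 0.7692308 units/mL = 2.106 mL/hr

2 mL/hr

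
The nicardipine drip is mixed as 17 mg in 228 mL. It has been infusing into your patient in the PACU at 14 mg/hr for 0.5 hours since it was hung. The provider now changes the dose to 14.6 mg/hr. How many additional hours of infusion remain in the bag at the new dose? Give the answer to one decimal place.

0.7 hours

Initial rate:
Concentration = 17 mg ÷ 228 mL = 0.0745614 mg/mL
Rate = 14 mg/hr ÷ 0.0745614 mg/mL = 187.7647 mL/hr
Volume infused so far = 187.7647 mL/hr × 0.5 hr = 93.88235 mL
Volume remaining = 228 − 93.88235 = 134.1176 mL
New rate:
Rate = 14.6 mg/hr ÷ 0.0745614 mg/mL = 195.8118 mL/hr
Time remaining = 134.1176 mL ÷ 195.8118 mL/hr = 0.6849315 hr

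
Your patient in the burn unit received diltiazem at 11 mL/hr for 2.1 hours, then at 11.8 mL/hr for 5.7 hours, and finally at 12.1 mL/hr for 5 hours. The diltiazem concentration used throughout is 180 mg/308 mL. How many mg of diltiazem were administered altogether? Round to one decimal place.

Concentration = 180 mg ÷ 308 mL = 0.5844156 mg/mL
Stage 1: 11 mL/hr × 2.1 hr = 23.1 mL → 23.1 mL × 0.5844156 mg/mL = 13.5 mg
Stage 2: 11.8 mL/hr × 5.7 hr = 67.26 mL → 67.26 mL × 0.5844156 mg/mL = 39.30779 mg
Stage 3: 12.1 mL/hr × 5 hr = 60.5 mL → 60.5 mL × 0.5844156 mg/mL = 35.35714 mg
Total = 13.5 + 39.30779 + 35.35714 = 88.16494 mg

88.2 mg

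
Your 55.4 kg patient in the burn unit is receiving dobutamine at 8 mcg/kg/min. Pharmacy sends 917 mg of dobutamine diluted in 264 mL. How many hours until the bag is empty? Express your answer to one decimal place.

Dose = 8 mcg/kg/min × 55.4 kg = 443.2 mcg/min
443.2 mcg/min × 60 min/hr = 26592 mcg/hr
Concentration = 917 mg ÷ 264 mL = 3.473485 mg/mL = 3473.485 mcg/mL
Rate = 26592 mcg/hr ÷ 3473.485 mcg/mL = 7.655712 mL/hr
Duration = 264 mL ÷ 7.655712 mL/hr = 34.48406 hr

34.5 hours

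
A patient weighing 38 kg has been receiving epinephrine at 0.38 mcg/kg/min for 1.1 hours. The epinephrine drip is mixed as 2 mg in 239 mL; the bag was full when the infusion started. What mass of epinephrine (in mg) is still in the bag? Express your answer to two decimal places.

1.05 mg

Dose = 0.38 mcg/kg/min × 38 kg = 14.44 mcg/min
14.44 mcg/min × 60 min/hr = 866.4 mcg/hr
Concentration = 2 mg ÷ 239 mL = 0.008368201 mg/mL = 8.368201 mcg/mL
Rate = 866.4 mcg/hr ÷ 8.368201 mcg/mL = 103.5348 mL/hr
Volume infused = 103.5348 mL/hr × 1.1 hr = 113.8883 mL
Volume remaining = 239 − 113.8883 = 125.1117 mL
Drug remaining = 125.1117 mL × 8.368201 mcg/mL = 1046.96 mcg = 1.04696 mg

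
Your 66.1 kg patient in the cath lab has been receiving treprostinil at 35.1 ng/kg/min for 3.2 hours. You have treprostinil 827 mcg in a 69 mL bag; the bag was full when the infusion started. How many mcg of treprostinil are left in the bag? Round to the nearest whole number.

Dose = 35.1 ng/kg/min × 66.1 kg = 2320.11 ng/min
2320.11 ng/min × 60 min/hr = 139206.6 ng/hr
Concentration = 827 mcg ÷ 69 mL = 11.98551 mcg/mL = 11985.51 ng/mL
Rate = 139206.6 ng/hr ÷ 11985.51 ng/mL = 11.61458 mL/hr
Volume infused = 11.61458 mL/hr × 3.2 hr = 37.16665 mL
Volume remaining = 69 − 37.16665 = 31.83335 mL
Drug remaining = 31.83335 mL × 11985.51 ng/mL = 381538.9 ng = 381.5389 mcg

382 mcg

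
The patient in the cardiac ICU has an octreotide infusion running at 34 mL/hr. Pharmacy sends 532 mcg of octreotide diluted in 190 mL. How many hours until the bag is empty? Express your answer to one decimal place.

Duration = 190 mL ÷ 34 mL/hr = 5.588235 hr

5.6 hours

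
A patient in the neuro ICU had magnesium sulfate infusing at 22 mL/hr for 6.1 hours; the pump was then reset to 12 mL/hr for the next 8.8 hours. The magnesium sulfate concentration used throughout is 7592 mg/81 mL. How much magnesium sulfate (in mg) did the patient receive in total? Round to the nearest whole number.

Concentration = 7592 mg ÷ 81 mL = 93.7284 mg/mL
Stage 1: 22 mL/hr × 6.1 hr = 134.2 mL → 134.2 mL × 93.7284 mg/mL = 12578.35 mg
Stage 2: 12 mL/hr × 8.8 hr = 105.6 mL → 105.6 mL × 93.7284 mg/mL = 9897.719 mg
Total = 12578.35 + 9897.719 = 22476.07 mg

22476 mg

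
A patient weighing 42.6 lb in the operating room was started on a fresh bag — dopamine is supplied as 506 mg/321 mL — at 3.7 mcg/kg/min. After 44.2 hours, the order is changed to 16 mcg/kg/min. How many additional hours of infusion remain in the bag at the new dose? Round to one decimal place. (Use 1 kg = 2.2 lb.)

Initial rate:
Weight = 42.6 lb ÷ 2.2 lb/kg = 19.36364 kg
Dose = 3.7 mcg/kg/min × 19.36364 kg = 71.64545 mcg/min
71.64545 mcg/min × 60 min/hr = 4298.727 mcg/hr
Concentration = 506 mg ÷ 321 mL = 1.576324 mg/mL = 1576.324 mcg/mL
Rate = 4298.727 mcg/hr ÷ 1576.324 mcg/mL = 2.727058 mL/hr
Volume infused so far = 2.727058 mL/hr × 44.2 hr = 120.536 mL
Volume remaining = 321 − 120.536 = 200.464 mL
New rate:
Dose = 16 mcg/kg/min × 19.36364 kg = 309.8182 mcg/min
309.8182 mcg/min × 60 min/hr = 18589.09 mcg/hr
Rate = 18589.09 mcg/hr ÷ 1576.324 mcg/mL = 11.79268 mL/hr
Time remaining = 200.464 mL ÷ 11.79268 mL/hr = 16.99902 hr

17.0 hours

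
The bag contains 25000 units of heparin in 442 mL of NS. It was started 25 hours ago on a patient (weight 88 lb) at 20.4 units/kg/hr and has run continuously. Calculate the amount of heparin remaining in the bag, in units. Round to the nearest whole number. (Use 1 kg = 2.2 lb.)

Weight = 88 lb ÷ 2.2 lb/kg = 40 kg
Dose = 20.4 units/kg/hr × 40 kg = 816 units/hr
Concentration = 25000 units ÷ 442 mL = 56.56109 units/mL
Rate = 816 units/hr ÷ 56.56109 units/mL = 14.42688 mL/hr
Volume infused = 14.42688 mL/hr × 25 hr = 360.672 mL
Volume remaining = 442 − 360.672 = 81.328 mL
Drug remaining = 81.328 mL × 56.56109 units/mL = 4600 units

4600 units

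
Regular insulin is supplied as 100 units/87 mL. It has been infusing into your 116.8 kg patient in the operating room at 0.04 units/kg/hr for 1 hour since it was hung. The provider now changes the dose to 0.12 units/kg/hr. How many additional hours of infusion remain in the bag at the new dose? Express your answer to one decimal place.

6.8 hours

Initial rate:
Dose = 0.04 units/kg/hr × 116.8 kg = 4.672 units/hr
Concentration = 100 units ÷ 87 mL = 1.149425 units/mL
Rate = 4.672 units/hr ÷ 1.149425 units/mL = 4.06464 mL/hr
Volume infused so far = 4.06464 mL/hr × 1 hr = 4.06464 mL
Volume remaining = 87 − 4.06464 = 82.93536 mL
New rate:
Dose = 0.12 units/kg/hr × 116.8 kg = 14.016 units/hr
Rate = 14.016 units/hr ÷ 1.149425 units/mL = 12.19392 mL/hr
Time remaining = 82.93536 mL ÷ 12.19392 mL/hr = 6.80137 hr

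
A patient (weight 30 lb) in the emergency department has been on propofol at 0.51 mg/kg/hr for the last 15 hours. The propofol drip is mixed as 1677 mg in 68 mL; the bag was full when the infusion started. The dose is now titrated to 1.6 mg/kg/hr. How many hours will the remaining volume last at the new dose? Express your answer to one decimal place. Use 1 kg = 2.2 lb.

Initial rate:
Weight = 30 lb ÷ 2.2 lb/kg = 13.63636 kg
Dose = 0.51 mg/kg/hr × 13.63636 kg = 6.954545 mg/hr
Concentration = 1677 mg ÷ 68 mL = 24.66176 mg/mL
Rate = 6.954545 mg/hr ÷ 24.66176 mg/mL = 0.2819971 mL/hr
Volume infused so far = 0.2819971 mL/hr × 15 hr = 4.229956 mL
Volume remaining = 68 − 4.229956 = 63.77004 mL
New rate:
Dose = 1.6 mg/kg/hr × 13.63636 kg = 21.81818 mg/hr
Rate = 21.81818 mg/hr ÷ 24.66176 mg/mL = 0.8846967 mL/hr
Time remaining = 63.77004 mL ÷ 0.8846967 mL/hr = 72.08125 hr

72.1 hours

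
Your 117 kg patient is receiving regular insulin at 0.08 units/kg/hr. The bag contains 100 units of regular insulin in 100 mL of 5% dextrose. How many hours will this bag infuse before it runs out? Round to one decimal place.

10.7 hours

Dose = 0.08 units/kg/hr × 117 kg = 9.36 units/hr
Concentration = 100 units ÷ 100 mL = 1 units/mL
Rate = 9.36 units/hr ÷ 1 units/mL = 9.36 mL/hr
Duration = 100 mL ÷ 9.36 mL/hr = 10.68376 hr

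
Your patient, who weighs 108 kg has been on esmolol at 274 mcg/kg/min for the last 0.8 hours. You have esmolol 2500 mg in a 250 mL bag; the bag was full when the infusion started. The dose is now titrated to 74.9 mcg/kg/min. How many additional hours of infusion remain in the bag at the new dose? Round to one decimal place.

2.2 hours

Initial rate:
Dose = 274 mcg/kg/min × 108 kg = 29592 mcg/min
29592 mcg/min × 60 min/hr = 1775520 mcg/hr
Concentration = 2500 mg ÷ 250 mL = 10 mg/mL = 10000 mcg/mL
Rate = 1775520 mcg/hr ÷ 10000 mcg/mL = 177.552 mL/hr
Volume infused so far = 177.552 mL/hr × 0.8 hr = 142.0416 mL
Volume remaining = 250 − 142.0416 = 107.9584 mL
New rate:
Dose = 74.9 mcg/kg/min × 108 kg = 8089.2 mcg/min
8089.2 mcg/min × 60 min/hr = 485352 mcg/hr
Rate = 485352 mcg/hr ÷ 10000 mcg/mL = 48.5352 mL/hr
Time remaining = 107.9584 mL ÷ 48.5352 mL/hr = 2.224332 hr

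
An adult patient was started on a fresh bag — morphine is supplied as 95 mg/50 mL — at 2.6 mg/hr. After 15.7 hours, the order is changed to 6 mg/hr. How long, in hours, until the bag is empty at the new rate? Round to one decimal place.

9.0 hours

Initial rate:
Concentration = 95 mg ÷ 50 mL = 1.9 mg/mL
Rate = 2.6 mg/hr ÷ 1.9 mg/mL = 1.368421 mL/hr
Volume infused so far = 1.368421 mL/hr × 15.7 hr = 21.48421 mL
Volume remaining = 50 − 21.48421 = 28.51579 mL
New rate:
Rate = 6 mg/hr ÷ 1.9 mg/mL = 3.157895 mL/hr
Time remaining = 28.51579 mL ÷ 3.157895 mL/hr = 9.03 hr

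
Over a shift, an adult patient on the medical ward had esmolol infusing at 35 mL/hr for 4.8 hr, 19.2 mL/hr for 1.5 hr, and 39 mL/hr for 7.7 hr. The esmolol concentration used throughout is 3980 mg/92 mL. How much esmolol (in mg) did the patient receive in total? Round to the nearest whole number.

21505 mg

Concentration = 3980 mg ÷ 92 mL = 43.26087 mg/mL
Stage 1: 35 mL/hr × 4.8 hr = 168 mL → 168 mL × 43.26087 mg/mL = 7267.826 mg
Stage 2: 19.2 mL/hr × 1.5 hr = 28.8 mL → 28.8 mL × 43.26087 mg/mL = 1245.913 mg
Stage 3: 39 mL/hr × 7.7 hr = 300.3 mL → 300.3 mL × 43.26087 mg/mL = 12991.24 mg
Total = 7267.826 + 1245.913 + 12991.24 = 21504.98 mg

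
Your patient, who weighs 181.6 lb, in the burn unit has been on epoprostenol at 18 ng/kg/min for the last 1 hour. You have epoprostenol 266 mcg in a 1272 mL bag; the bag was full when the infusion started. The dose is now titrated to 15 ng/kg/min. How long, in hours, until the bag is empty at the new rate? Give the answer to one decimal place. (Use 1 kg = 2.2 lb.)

2.4 hours

Initial rate:
Weight = 181.6 lb ÷ 2.2 lb/kg = 82.54545 kg
Dose = 18 ng/kg/min × 82.54545 kg = 1485.818 ng/min
1485.818 ng/min × 60 min/hr = 89149.09 ng/hr
Concentration = 266 mcg ÷ 1272 mL = 0.2091195 mcg/mL = 209.1195 ng/mL
Rate = 89149.09 ng/hr ÷ 209.1195 ng/mL = 426.3069 mL/hr
Volume infused so far = 426.3069 mL/hr × 1 hr = 426.3069 mL
Volume remaining = 1272 − 426.3069 = 845.6931 mL
New rate:
Dose = 15 ng/kg/min × 82.54545 kg = 1238.182 ng/min
1238.182 ng/min × 60 min/hr = 74290.91 ng/hr
Rate = 74290.91 ng/hr ÷ 209.1195 ng/mL = 355.2558 mL/hr
Time remaining = 845.6931 mL ÷ 355.2558 mL/hr = 2.380519 hr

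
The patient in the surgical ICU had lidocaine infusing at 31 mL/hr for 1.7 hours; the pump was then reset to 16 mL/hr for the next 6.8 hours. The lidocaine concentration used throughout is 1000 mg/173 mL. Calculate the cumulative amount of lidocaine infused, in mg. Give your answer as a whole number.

Concentration = 1000 mg ÷ 173 mL = 5.780347 mg/mL
Stage 1: 31 mL/hr × 1.7 hr = 52.7 mL → 52.7 mL × 5.780347 mg/mL = 304.6243 mg
Stage 2: 16 mL/hr × 6.8 hr = 108.8 mL → 108.8 mL × 5.780347 mg/mL = 628.9017 mg
Total = 304.6243 + 628.9017 = 933.526 mg

934 mg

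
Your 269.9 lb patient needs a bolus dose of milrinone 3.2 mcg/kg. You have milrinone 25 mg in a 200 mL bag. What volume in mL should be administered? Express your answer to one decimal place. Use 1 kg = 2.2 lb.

Weight = 269.9 lb ÷ 2.2 lb/kg = 122.6818 kg
Dose = 3.2 mcg/kg × 122.6818 kg = 392.5818 mcg
Concentration = 25 mg ÷ 200 mL = 0.125 mg/mL = 125 mcg/mL
Volume = 392.5818 mcg ÷ 125 mcg/mL = 3.140655 mL

3.1 mL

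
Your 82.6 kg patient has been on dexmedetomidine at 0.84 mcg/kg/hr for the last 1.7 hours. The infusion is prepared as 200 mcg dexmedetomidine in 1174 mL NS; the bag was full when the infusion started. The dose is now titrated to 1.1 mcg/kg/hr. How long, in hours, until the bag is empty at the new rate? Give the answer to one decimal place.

Initial rate:
Dose = 0.84 mcg/kg/hr × 82.6 kg = 69.384 mcg/hr
Concentration = 200 mcg ÷ 1174 mL = 0.1703578 mcg/mL
Rate = 69.384 mcg/hr ÷ 0.1703578 mcg/mL = 407.2841 mL/hr
Volume infused so far = 407.2841 mL/hr × 1.7 hr = 692.3829 mL
Volume remaining = 1174 − 692.3829 = 481.6171 mL
New rate:
Dose = 1.1 mcg/kg/hr × 82.6 kg = 90.86 mcg/hr
Rate = 90.86 mcg/hr ÷ 0.1703578 mcg/mL = 533.3482 mL/hr
Time remaining = 481.6171 mL ÷ 533.3482 mL/hr = 0.9030068 hr

0.9 hours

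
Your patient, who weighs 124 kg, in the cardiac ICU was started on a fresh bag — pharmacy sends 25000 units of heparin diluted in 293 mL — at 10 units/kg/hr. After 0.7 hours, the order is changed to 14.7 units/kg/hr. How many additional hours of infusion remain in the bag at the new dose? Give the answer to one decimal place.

13.2 hours

Initial rate:
Dose = 10 units/kg/hr × 124 kg = 1240 units/hr
Concentration = 25000 units ÷ 293 mL = 85.32423 units/mL
Rate = 1240 units/hr ÷ 85.32423 units/mL = 14.5328 mL/hr
Volume infused so far = 14.5328 mL/hr × 0.7 hr = 10.17296 mL
Volume remaining = 293 − 10.17296 = 282.827 mL
New rate:
Dose = 14.7 units/kg/hr × 124 kg = 1822.8 units/hr
Rate = 1822.8 units/hr ÷ 85.32423 units/mL = 21.36322 mL/hr
Time remaining = 282.827 mL ÷ 21.36322 mL/hr = 13.23897 hr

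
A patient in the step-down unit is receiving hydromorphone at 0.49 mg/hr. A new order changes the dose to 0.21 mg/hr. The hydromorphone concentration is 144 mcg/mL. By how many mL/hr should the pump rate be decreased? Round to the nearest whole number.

2 mL/hr

At the current dose:
Concentration = 144 mcg/mL = 0.144 mg/mL
Rate = 0.49 mg/hr ÷ 0.144 mg/mL = 3.402778 mL/hr
At the new dose:
Rate = 0.21 mg/hr ÷ 0.144 mg/mL = 1.458333 mL/hr
Change = 1.458333 − 3.402778 = -1.944444 mL/hr → 1.944444 mL/hr decrease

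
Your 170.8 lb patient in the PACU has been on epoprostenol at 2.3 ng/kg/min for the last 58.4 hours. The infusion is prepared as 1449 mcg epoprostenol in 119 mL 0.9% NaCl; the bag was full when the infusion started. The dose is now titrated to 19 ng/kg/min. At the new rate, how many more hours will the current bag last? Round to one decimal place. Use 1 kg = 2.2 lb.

9.3 hours

Initial rate:
Weight = 170.8 lb ÷ 2.2 lb/kg = 77.63636 kg
Dose = 2.3 ng/kg/min × 77.63636 kg = 178.5636 ng/min
178.5636 ng/min × 60 min/hr = 10713.82 ng/hr
Concentration = 1449 mcg ÷ 119 mL = 12.17647 mcg/mL = 12176.47 ng/mL
Rate = 10713.82 ng/hr ÷ 12176.47 ng/mL = 0.8798788 mL/hr
Volume infused so far = 0.8798788 mL/hr × 58.4 hr = 51.38492 mL
Volume remaining = 119 − 51.38492 = 67.61508 mL
New rate:
Dose = 19 ng/kg/min × 77.63636 kg = 1475.091 ng/min
1475.091 ng/min × 60 min/hr = 88505.45 ng/hr
Rate = 88505.45 ng/hr ÷ 12176.47 ng/mL = 7.268564 mL/hr
Time remaining = 67.61508 mL ÷ 7.268564 mL/hr = 9.302399 hr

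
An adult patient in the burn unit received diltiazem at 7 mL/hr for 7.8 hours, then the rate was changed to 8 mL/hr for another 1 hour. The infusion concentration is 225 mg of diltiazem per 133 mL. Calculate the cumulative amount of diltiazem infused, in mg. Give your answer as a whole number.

106 mg

Concentration = 225 mg ÷ 133 mL = 1.691729 mg/mL
Stage 1: 7 mL/hr × 7.8 hr = 54.6 mL → 54.6 mL × 1.691729 mg/mL = 92.36842 mg
Stage 2: 8 mL/hr × 1 hr = 8 mL → 8 mL × 1.691729 mg/mL = 13.53383 mg
Total = 92.36842 + 13.53383 = 105.9023 mg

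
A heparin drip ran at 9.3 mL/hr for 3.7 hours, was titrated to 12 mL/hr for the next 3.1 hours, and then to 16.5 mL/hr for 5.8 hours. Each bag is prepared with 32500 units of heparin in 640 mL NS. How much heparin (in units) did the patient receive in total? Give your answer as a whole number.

Concentration = 32500 units ÷ 640 mL = 50.78125 units/mL
Stage 1: 9.3 mL/hr × 3.7 hr = 34.41 mL → 34.41 mL × 50.78125 units/mL = 1747.383 units
Stage 2: 12 mL/hr × 3.1 hr = 37.2 mL → 37.2 mL × 50.78125 units/mL = 1889.063 units
Stage 3: 16.5 mL/hr × 5.8 hr = 95.7 mL → 95.7 mL × 50.78125 units/mL = 4859.766 units
Total = 1747.383 + 1889.063 + 4859.766 = 8496.211 units

8496 units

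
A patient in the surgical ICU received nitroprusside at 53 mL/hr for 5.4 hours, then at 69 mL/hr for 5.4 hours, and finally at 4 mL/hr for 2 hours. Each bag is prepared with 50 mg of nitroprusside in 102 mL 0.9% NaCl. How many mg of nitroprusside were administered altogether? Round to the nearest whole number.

327 mg

Concentration = 50 mg ÷ 102 mL = 0.4901961 mg/mL
Stage 1: 53 mL/hr × 5.4 hr = 286.2 mL → 286.2 mL × 0.4901961 mg/mL = 140.2941 mg
Stage 2: 69 mL/hr × 5.4 hr = 372.6 mL → 372.6 mL × 0.4901961 mg/mL = 182.6471 mg
Stage 3: 4 mL/hr × 2 hr = 8 mL → 8 mL × 0.4901961 mg/mL = 3.921569 mg
Total = 140.2941 + 182.6471 + 3.921569 = 326.8627 mg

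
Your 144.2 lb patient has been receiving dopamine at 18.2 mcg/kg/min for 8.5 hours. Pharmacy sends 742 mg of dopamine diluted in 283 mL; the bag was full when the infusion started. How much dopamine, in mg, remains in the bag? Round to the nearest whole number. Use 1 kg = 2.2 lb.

134 mg

Weight = 144.2 lb ÷ 2.2 lb/kg = 65.54545 kg
Dose = 18.2 mcg/kg/min × 65.54545 kg = 1192.927 mcg/min
1192.927 mcg/min × 60 min/hr = 71575.64 mcg/hr
Concentration = 742 mg ÷ 283 mL = 2.621908 mg/mL = 2621.908 mcg/mL
Rate = 71575.64 mcg/hr ÷ 2621.908 mcg/mL = 27.29906 mL/hr
Volume infused = 27.29906 mL/hr × 8.5 hr = 232.042 mL
Volume remaining = 283 − 232.042 = 50.95796 mL
Drug remaining = 50.95796 mL × 2621.908 mcg/mL = 133607.1 mcg = 133.6071 mg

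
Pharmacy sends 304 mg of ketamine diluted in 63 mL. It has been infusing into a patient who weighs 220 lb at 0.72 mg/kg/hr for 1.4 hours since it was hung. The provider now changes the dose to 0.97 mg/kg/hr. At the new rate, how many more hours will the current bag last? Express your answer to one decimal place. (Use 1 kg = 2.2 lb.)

2.1 hours

Initial rate:
Weight = 220 lb ÷ 2.2 lb/kg = 100 kg
Dose = 0.72 mg/kg/hr × 100 kg = 72 mg/hr
Concentration = 304 mg ÷ 63 mL = 4.825397 mg/mL
Rate = 72 mg/hr ÷ 4.825397 mg/mL = 14.92105 mL/hr
Volume infused so far = 14.92105 mL/hr × 1.4 hr = 20.88947 mL
Volume remaining = 63 − 20.88947 = 42.11053 mL
New rate:
Dose = 0.97 mg/kg/hr × 100 kg = 97 mg/hr
Rate = 97 mg/hr ÷ 4.825397 mg/mL = 20.10197 mL/hr
Time remaining = 42.11053 mL ÷ 20.10197 mL/hr = 2.094845 hr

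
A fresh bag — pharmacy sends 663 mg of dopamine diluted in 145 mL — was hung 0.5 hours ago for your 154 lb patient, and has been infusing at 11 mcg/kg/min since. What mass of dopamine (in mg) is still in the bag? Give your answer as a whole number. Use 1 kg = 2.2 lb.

640 mg

Weight = 154 lb ÷ 2.2 lb/kg = 70 kg
Dose = 11 mcg/kg/min × 70 kg = 770 mcg/min
770 mcg/min × 60 min/hr = 46200 mcg/hr
Concentration = 663 mg ÷ 145 mL = 4.572414 mg/mL = 4572.414 mcg/mL
Rate = 46200 mcg/hr ÷ 4572.414 mcg/mL = 10.10407 mL/hr
Volume infused = 10.10407 mL/hr × 0.5 hr = 5.052036 mL
Volume remaining = 145 − 5.052036 = 139.948 mL
Drug remaining = 139.948 mL × 4572.414 mcg/mL = 639900 mcg = 639.9 mg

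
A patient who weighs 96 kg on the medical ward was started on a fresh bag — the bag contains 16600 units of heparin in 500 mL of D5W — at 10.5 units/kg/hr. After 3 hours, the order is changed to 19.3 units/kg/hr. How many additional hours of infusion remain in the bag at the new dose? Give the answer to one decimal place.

7.3 hours

Initial rate:
Dose = 10.5 units/kg/hr × 96 kg = 1008 units/hr
Concentration = 16600 units ÷ 500 mL = 33.2 units/mL
Rate = 1008 units/hr ÷ 33.2 units/mL = 30.36145 mL/hr
Volume infused so far = 30.36145 mL/hr × 3 hr = 91.08434 mL
Volume remaining = 500 − 91.08434 = 408.9157 mL
New rate:
Dose = 19.3 units/kg/hr × 96 kg = 1852.8 units/hr
Rate = 1852.8 units/hr ÷ 33.2 units/mL = 55.80723 mL/hr
Time remaining = 408.9157 mL ÷ 55.80723 mL/hr = 7.327288 hr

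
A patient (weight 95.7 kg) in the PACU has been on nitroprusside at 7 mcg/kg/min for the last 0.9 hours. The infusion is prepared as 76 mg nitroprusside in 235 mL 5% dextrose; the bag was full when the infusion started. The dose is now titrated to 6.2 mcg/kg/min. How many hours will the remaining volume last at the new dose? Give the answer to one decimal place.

1.1 hours

Initial rate:
Dose = 7 mcg/kg/min × 95.7 kg = 669.9 mcg/min
669.9 mcg/min × 60 min/hr = 40194 mcg/hr
Concentration = 76 mg ÷ 235 mL = 0.3234043 mg/mL = 323.4043 mcg/mL
Rate = 40194 mcg/hr ÷ 323.4043 mcg/mL = 124.2841 mL/hr
Volume infused so far = 124.2841 mL/hr × 0.9 hr = 111.8557 mL
Volume remaining = 235 − 111.8557 = 123.1443 mL
New rate:
Dose = 6.2 mcg/kg/min × 95.7 kg = 593.34 mcg/min
593.34 mcg/min × 60 min/hr = 35600.4 mcg/hr
Rate = 35600.4 mcg/hr ÷ 323.4043 mcg/mL = 110.0802 mL/hr
Time remaining = 123.1443 mL ÷ 110.0802 mL/hr = 1.118678 hr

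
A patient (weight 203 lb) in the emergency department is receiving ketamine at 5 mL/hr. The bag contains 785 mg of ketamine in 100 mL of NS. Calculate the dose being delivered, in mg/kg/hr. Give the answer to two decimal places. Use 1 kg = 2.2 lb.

Weight = 203 lb ÷ 2.2 lb/kg = 92.27273 kg
Concentration = 785 mg ÷ 100 mL = 7.85 mg/mL
Drug rate = 5 mL/hr × 7.85 mg/mL = 39.25 mg/hr
39.25 mg/hr ÷ 92.27273 kg = 0.4253695 mg/kg/hr

0.43 mg/kg/hr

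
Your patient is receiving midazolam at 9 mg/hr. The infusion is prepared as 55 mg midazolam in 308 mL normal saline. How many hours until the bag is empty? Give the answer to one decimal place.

6.1 hours

Concentration = 55 mg ÷ 308 mL = 0.1785714 mg/mL
Rate = 9 mg/hr ÷ 0.1785714 mg/mL = 50.4 mL/hr
Duration = 308 mL ÷ 50.4 mL/hr = 6.111111 hr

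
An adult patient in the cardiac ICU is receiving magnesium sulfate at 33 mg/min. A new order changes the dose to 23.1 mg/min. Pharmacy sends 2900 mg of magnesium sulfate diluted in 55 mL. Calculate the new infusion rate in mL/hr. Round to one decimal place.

26.3 mL/hr

23.1 mg/min × 60 min/hr = 1386 mg/hr
Concentration = 2900 mg ÷ 55 mL = 52.72727 mg/mL
Rate = 1386 mg/hr ÷ 52.72727 mg/mL = 26.28621 mL/hr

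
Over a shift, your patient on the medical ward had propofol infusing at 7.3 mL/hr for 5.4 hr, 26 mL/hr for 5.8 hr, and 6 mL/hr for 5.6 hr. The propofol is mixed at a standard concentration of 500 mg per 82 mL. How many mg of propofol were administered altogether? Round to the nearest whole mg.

Concentration = 500 mg ÷ 82 mL = 6.097561 mg/mL
Stage 1: 7.3 mL/hr × 5.4 hr = 39.42 mL → 39.42 mL × 6.097561 mg/mL = 240.3659 mg
Stage 2: 26 mL/hr × 5.8 hr = 150.8 mL → 150.8 mL × 6.097561 mg/mL = 919.5122 mg
Stage 3: 6 mL/hr × 5.6 hr = 33.6 mL → 33.6 mL × 6.097561 mg/mL = 204.878 mg
Total = 240.3659 + 919.5122 + 204.878 = 1364.756 mg

1365 mg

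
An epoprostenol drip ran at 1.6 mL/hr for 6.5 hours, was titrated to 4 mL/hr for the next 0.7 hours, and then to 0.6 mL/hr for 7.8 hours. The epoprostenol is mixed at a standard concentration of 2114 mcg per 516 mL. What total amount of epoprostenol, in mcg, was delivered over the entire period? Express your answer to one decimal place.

Concentration = 2114 mcg ÷ 516 mL = 4.096899 mcg/mL
Stage 1: 1.6 mL/hr × 6.5 hr = 10.4 mL → 10.4 mL × 4.096899 mcg/mL = 42.60775 mcg
Stage 2: 4 mL/hr × 0.7 hr = 2.8 mL → 2.8 mL × 4.096899 mcg/mL = 11.47132 mcg
Stage 3: 0.6 mL/hr × 7.8 hr = 4.68 mL → 4.68 mL × 4.096899 mcg/mL = 19.17349 mcg
Total = 42.60775 + 11.47132 + 19.17349 = 73.25256 mcg

73.3 mcg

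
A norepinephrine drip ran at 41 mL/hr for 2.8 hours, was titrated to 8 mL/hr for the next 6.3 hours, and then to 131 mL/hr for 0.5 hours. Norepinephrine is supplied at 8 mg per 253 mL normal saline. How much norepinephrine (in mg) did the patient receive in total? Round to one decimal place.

7.3 mg

Concentration = 8 mg ÷ 253 mL = 0.03162055 mg/mL
Stage 1: 41 mL/hr × 2.8 hr = 114.8 mL → 114.8 mL × 0.03162055 mg/mL = 3.63004 mg
Stage 2: 8 mL/hr × 6.3 hr = 50.4 mL → 50.4 mL × 0.03162055 mg/mL = 1.593676 mg
Stage 3: 131 mL/hr × 0.5 hr = 65.5 mL → 65.5 mL × 0.03162055 mg/mL = 2.071146 mg
Total = 3.63004 + 1.593676 + 2.071146 = 7.294862 mg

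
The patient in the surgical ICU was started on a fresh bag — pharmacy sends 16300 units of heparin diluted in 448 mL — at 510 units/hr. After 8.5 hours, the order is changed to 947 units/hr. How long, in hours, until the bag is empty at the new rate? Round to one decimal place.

12.6 hours

Initial rate:
Concentration = 16300 units ÷ 448 mL = 36.38393 units/mL
Rate = 510 units/hr ÷ 36.38393 units/mL = 14.01718 mL/hr
Volume infused so far = 14.01718 mL/hr × 8.5 hr = 119.146 mL
Volume remaining = 448 − 119.146 = 328.854 mL
New rate:
Rate = 947 units/hr ÷ 36.38393 units/mL = 26.02798 mL/hr
Time remaining = 328.854 mL ÷ 26.02798 mL/hr = 12.63464 hr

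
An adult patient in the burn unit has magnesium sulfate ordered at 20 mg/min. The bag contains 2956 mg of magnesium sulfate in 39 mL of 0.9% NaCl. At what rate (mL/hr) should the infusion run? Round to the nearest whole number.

20 mg/min × 60 min/hr = 1200 mg/hr
Concentration = 2956 mg ÷ 39 mL = 75.79487 mg/mL
Rate = 1200 mg/hr ÷ 75.79487 mg/mL = 15.83221 mL/hr

16 mL/hr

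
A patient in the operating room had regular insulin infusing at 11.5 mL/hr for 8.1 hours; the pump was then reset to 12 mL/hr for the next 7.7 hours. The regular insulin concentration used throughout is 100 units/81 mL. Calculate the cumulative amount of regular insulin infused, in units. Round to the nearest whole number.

229 units

Concentration = 100 units ÷ 81 mL = 1.234568 units/mL
Stage 1: 11.5 mL/hr × 8.1 hr = 93.15 mL → 93.15 mL × 1.234568 units/mL = 115 units
Stage 2: 12 mL/hr × 7.7 hr = 92.4 mL → 92.4 mL × 1.234568 units/mL = 114.0741 units
Total = 115 + 114.0741 = 229.0741 units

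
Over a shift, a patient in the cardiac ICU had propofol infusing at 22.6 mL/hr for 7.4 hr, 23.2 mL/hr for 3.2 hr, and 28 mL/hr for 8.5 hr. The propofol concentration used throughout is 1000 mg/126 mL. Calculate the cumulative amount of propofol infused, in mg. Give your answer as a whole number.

Concentration = 1000 mg ÷ 126 mL = 7.936508 mg/mL
Stage 1: 22.6 mL/hr × 7.4 hr = 167.24 mL → 167.24 mL × 7.936508 mg/mL = 1327.302 mg
Stage 2: 23.2 mL/hr × 3.2 hr = 74.24 mL → 74.24 mL × 7.936508 mg/mL = 589.2063 mg
Stage 3: 28 mL/hr × 8.5 hr = 238 mL → 238 mL × 7.936508 mg/mL = 1888.889 mg
Total = 1327.302 + 589.2063 + 1888.889 = 3805.397 mg

3805 mg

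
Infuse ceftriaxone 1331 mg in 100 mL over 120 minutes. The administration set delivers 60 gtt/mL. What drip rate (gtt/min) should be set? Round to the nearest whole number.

50 gtt/min

100 mL ÷ (120 min) = 0.8333333 mL/min
0.8333333 mL/min × 60 gtt/mL = 50 gtt/min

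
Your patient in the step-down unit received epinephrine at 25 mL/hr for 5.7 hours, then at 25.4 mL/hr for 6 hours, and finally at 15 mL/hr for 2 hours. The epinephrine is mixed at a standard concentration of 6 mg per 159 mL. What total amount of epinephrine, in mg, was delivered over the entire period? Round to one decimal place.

12.3 mg

Concentration = 6 mg ÷ 159 mL = 0.03773585 mg/mL
Stage 1: 25 mL/hr × 5.7 hr = 142.5 mL → 142.5 mL × 0.03773585 mg/mL = 5.377358 mg
Stage 2: 25.4 mL/hr × 6 hr = 152.4 mL → 152.4 mL × 0.03773585 mg/mL = 5.750943 mg
Stage 3: 15 mL/hr × 2 hr = 30 mL → 30 mL × 0.03773585 mg/mL = 1.132075 mg
Total = 5.377358 + 5.750943 + 1.132075 = 12.26038 mg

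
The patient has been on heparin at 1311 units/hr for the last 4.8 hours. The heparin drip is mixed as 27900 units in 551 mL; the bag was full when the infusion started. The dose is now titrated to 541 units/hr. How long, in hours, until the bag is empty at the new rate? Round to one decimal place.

Initial rate:
Concentration = 27900 units ÷ 551 mL = 50.63521 units/mL
Rate = 1311 units/hr ÷ 50.63521 units/mL = 25.89108 mL/hr
Volume infused so far = 25.89108 mL/hr × 4.8 hr = 124.2772 mL
Volume remaining = 551 − 124.2772 = 426.7228 mL
New rate:
Rate = 541 units/hr ÷ 50.63521 units/mL = 10.68427 mL/hr
Time remaining = 426.7228 mL ÷ 10.68427 mL/hr = 39.93937 hr

39.9 hours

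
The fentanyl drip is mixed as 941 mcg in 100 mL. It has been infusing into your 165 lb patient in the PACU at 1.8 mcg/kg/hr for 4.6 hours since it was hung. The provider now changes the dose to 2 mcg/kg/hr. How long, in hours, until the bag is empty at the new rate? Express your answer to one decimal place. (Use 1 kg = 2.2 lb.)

2.1 hours

Initial rate:
Weight = 165 lb ÷ 2.2 lb/kg = 75 kg
Dose = 1.8 mcg/kg/hr × 75 kg = 135 mcg/hr
Concentration = 941 mcg ÷ 100 mL = 9.41 mcg/mL
Rate = 135 mcg/hr ÷ 9.41 mcg/mL = 14.34644 mL/hr
Volume infused so far = 14.34644 mL/hr × 4.6 hr = 65.99362 mL
Volume remaining = 100 − 65.99362 = 34.00638 mL
New rate:
Dose = 2 mcg/kg/hr × 75 kg = 150 mcg/hr
Rate = 150 mcg/hr ÷ 9.41 mcg/mL = 15.94049 mL/hr
Time remaining = 34.00638 mL ÷ 15.94049 mL/hr = 2.133333 hr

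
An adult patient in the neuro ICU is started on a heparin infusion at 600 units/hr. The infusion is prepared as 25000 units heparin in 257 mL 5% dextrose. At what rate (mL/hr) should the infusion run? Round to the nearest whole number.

6 mL/hr

Concentration = 25000 units ÷ 257 mL = 97.27626 units/mL
Rate = 600 units/hr ÷ 97.27626 units/mL = 6.168 mL/hr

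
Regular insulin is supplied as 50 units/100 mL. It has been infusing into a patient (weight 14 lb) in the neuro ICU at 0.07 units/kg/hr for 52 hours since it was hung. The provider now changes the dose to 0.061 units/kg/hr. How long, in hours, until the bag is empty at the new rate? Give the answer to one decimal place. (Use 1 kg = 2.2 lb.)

69.1 hours

Initial rate:
Weight = 14 lb ÷ 2.2 lb/kg = 6.363636 kg
Dose = 0.07 units/kg/hr × 6.363636 kg = 0.4454545 units/hr
Concentration = 50 units ÷ 100 mL = 0.5 units/mL
Rate = 0.4454545 units/hr ÷ 0.5 units/mL = 0.8909091 mL/hr
Volume infused so far = 0.8909091 mL/hr × 52 hr = 46.32727 mL
Volume remaining = 100 − 46.32727 = 53.67273 mL
New rate:
Dose = 0.061 units/kg/hr × 6.363636 kg = 0.3881818 units/hr
Rate = 0.3881818 units/hr ÷ 0.5 units/mL = 0.7763636 mL/hr
Time remaining = 53.67273 mL ÷ 0.7763636 mL/hr = 69.13349 hr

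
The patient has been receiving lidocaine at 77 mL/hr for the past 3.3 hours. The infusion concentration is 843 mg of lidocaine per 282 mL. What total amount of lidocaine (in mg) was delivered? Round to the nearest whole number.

Concentration = 843 mg ÷ 282 mL = 2.989362 mg/mL
Drug rate = 77 mL/hr × 2.989362 mg/mL = 230.1809 mg/hr
Total = 230.1809 mg/hr × 3.3 hr = 759.5968 mg

760 mg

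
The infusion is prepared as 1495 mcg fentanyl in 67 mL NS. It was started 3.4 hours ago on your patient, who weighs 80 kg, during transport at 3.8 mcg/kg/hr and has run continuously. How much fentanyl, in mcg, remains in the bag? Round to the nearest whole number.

461 mcg

Dose = 3.8 mcg/kg/hr × 80 kg = 304 mcg/hr
Concentration = 1495 mcg ÷ 67 mL = 22.31343 mcg/mL
Rate = 304 mcg/hr ÷ 22.31343 mcg/mL = 13.62408 mL/hr
Volume infused = 13.62408 mL/hr × 3.4 hr = 46.32187 mL
Volume remaining = 67 − 46.32187 = 20.67813 mL
Drug remaining = 20.67813 mL × 22.31343 mcg/mL = 461.4 mcg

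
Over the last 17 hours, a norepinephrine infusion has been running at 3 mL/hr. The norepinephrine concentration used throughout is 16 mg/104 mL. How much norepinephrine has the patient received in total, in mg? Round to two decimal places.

Concentration = 16 mg ÷ 104 mL = 0.1538462 mg/mL = 153.8462 mcg/mL
Drug rate = 3 mL/hr × 153.8462 mcg/mL = 461.5385 mcg/hr
Total = 461.5385 mcg/hr × 17 hr = 7846.154 mcg = 7.846154 mg

7.85 mg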